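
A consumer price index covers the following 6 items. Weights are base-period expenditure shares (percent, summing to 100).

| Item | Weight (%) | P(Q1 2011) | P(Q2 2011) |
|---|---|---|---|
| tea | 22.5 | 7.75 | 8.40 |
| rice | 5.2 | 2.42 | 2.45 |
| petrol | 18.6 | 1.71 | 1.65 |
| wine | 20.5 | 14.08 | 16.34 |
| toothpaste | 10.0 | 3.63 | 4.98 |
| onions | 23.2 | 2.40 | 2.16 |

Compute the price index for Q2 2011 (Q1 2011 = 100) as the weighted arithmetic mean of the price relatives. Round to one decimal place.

106.0

tea: 22.5 × (8.40/7.75) = 22.5 × 1.083871 = 24.3871
rice: 5.2 × (2.45/2.42) = 5.2 × 1.012397 = 5.2645
petrol: 18.6 × (1.65/1.71) = 18.6 × 0.964912 = 17.9474
wine: 20.5 × (16.34/14.08) = 20.5 × 1.160511 = 23.7905
toothpaste: 10.0 × (4.98/3.63) = 10.0 × 1.371901 = 13.7190
onions: 23.2 × (2.16/2.40) = 23.2 × 0.900000 = 20.8800
Index = Σ wᵢ·(p₁ᵢ/p₀ᵢ) = 24.3871 + 5.2645 + 17.9474 + 23.7905 + 13.7190 + 20.8800 = 105.9884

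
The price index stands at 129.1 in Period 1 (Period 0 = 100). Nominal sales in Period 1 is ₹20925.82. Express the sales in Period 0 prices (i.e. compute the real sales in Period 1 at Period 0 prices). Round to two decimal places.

16209.00

Real = Nominal ÷ (Index/100) = 20925.82 ÷ (129.1/100)
     = 20925.82 ÷ 1.291 = 16209.0008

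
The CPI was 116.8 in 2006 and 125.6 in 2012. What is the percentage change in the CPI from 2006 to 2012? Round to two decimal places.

7.53%

Change = (125.6 − 116.8) / 116.8 × 100
       = 8.8 / 116.8 × 100 = 7.5342%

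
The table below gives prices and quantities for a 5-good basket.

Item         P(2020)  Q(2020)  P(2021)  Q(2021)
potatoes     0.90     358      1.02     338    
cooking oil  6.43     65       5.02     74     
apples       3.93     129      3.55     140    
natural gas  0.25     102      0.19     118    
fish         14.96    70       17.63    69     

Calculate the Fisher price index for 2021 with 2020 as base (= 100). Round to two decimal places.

Laspeyres component (base-period weights):
ΣP(2021)Q(2020) = 1.02×358 + 5.02×65 + 3.55×129 + 0.19×102 + 17.63×70 = 365.16 + 326.3 + 457.95 + 19.38 + 1234.1 = 2402.89
ΣP(2020)Q(2020) = 0.90×358 + 6.43×65 + 3.93×129 + 0.25×102 + 14.96×70 = 322.2 + 417.95 + 506.97 + 25.5 + 1047.2 = 2319.82
L = 2402.89 / 2319.82 × 100 = 103.5809
Paasche component (current-period weights):
ΣP(2021)Q(2021) = 1.02×338 + 5.02×74 + 3.55×140 + 0.19×118 + 17.63×69 = 344.76 + 371.48 + 497 + 22.42 + 1216.47 = 2452.13
ΣP(2020)Q(2021) = 0.90×338 + 6.43×74 + 3.93×140 + 0.25×118 + 14.96×69 = 304.2 + 475.82 + 550.2 + 29.5 + 1032.24 = 2391.96
P = 2452.13 / 2391.96 × 100 = 102.5155
Fisher = √(L × P) = √(103.5809 × 102.5155) = 103.0468

103.05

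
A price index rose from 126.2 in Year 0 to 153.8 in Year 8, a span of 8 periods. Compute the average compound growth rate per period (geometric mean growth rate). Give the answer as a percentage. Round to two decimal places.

Growth factor = (153.8/126.2)^(1/8) = (1.218700)^(1/8) = 1.025031
Growth rate = 1.025031 − 1 = 0.025031 = 2.5031%

2.50%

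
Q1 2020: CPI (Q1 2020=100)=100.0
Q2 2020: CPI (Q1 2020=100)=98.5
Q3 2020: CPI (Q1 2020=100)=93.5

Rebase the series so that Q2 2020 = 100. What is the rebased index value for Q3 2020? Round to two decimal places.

94.92

Rebased(Q3 2020) = 93.5 / 98.5 × 100 = 94.9239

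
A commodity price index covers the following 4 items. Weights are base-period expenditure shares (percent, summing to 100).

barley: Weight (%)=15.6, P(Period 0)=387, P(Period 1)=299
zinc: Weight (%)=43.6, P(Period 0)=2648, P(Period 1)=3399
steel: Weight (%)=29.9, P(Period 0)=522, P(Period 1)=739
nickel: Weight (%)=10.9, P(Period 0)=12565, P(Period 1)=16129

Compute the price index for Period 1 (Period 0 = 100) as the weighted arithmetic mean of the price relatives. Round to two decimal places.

124.34

barley: 15.6 × (299/387) = 15.6 × 0.772610 = 12.0527
zinc: 43.6 × (3399/2648) = 43.6 × 1.283610 = 55.9654
steel: 29.9 × (739/522) = 29.9 × 1.415709 = 42.3297
nickel: 10.9 × (16129/12565) = 10.9 × 1.283645 = 13.9917
Index = Σ wᵢ·(p₁ᵢ/p₀ᵢ) = 12.0527 + 55.9654 + 42.3297 + 13.9917 = 124.3395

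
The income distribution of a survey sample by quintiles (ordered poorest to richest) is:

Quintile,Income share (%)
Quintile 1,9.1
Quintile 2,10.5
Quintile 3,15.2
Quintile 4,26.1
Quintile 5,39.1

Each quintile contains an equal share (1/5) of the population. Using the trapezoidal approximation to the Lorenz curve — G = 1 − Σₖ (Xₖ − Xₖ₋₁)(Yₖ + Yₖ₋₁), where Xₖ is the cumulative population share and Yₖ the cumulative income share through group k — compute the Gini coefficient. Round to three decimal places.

0.302

Cumulative income shares Yₖ: 0.0910, 0.1960, 0.3480, 0.6090, 1.0000
Σ (Xₖ−Xₖ₋₁)(Yₖ+Yₖ₋₁) = (1/5)(0.0910+0.0000) + (1/5)(0.1960+0.0910) + (1/5)(0.3480+0.1960) + (1/5)(0.6090+0.3480) + (1/5)(1.0000+0.6090)
  = 0.0182 + 0.0574 + 0.1088 + 0.1914 + 0.3218 = 0.6976
G = 1 − 0.6976 = 0.3024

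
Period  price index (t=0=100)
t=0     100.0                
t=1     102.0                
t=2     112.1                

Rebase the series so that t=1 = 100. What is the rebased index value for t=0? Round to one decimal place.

98.0

Rebased(t=0) = 100.0 / 102.0 × 100 = 98.0392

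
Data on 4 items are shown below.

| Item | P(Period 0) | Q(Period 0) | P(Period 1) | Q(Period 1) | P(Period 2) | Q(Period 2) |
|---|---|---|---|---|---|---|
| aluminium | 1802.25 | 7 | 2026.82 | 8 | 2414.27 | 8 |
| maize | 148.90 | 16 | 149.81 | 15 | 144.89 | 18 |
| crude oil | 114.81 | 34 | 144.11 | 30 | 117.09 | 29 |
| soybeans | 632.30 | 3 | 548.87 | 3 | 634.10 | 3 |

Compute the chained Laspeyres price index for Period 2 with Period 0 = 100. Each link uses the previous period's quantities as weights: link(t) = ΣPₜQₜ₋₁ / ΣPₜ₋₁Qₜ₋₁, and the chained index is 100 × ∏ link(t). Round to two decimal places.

122.46

Link Period 0→Period 1:
ΣP(Period 1)Q(Period 0) = 2026.82×7 + 149.81×16 + 144.11×34 + 548.87×3 = 14187.74 + 2396.96 + 4899.74 + 1646.61 = 23131.05
ΣP(Period 0)Q(Period 0) = 1802.25×7 + 148.90×16 + 114.81×34 + 632.30×3 = 12615.75 + 2382.4 + 3903.54 + 1896.9 = 20798.59
link = 23131.05/20798.59 = 1.112145
Link Period 1→Period 2:
ΣP(Period 2)Q(Period 1) = 2414.27×8 + 144.89×15 + 117.09×30 + 634.10×3 = 19314.16 + 2173.35 + 3512.7 + 1902.3 = 26902.51
ΣP(Period 1)Q(Period 1) = 2026.82×8 + 149.81×15 + 144.11×30 + 548.87×3 = 16214.56 + 2247.15 + 4323.3 + 1646.61 = 24431.62
link = 26902.51/24431.62 = 1.101135
Chained index = 100 × 1.112145 × 1.101135 = 122.4622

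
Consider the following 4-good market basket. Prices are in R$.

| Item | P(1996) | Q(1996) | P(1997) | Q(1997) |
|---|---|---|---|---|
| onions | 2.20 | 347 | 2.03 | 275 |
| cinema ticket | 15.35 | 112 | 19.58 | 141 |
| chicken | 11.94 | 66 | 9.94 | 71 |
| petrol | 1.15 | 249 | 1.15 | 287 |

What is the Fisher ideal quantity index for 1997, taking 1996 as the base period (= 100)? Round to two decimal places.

Laspeyres component (base-period weights):
ΣP(1996)Q(1997) = 2.20×275 + 15.35×141 + 11.94×71 + 1.15×287 = 605 + 2164.35 + 847.74 + 330.05 = 3947.14
ΣP(1996)Q(1996) = 2.20×347 + 15.35×112 + 11.94×66 + 1.15×249 = 763.4 + 1719.2 + 788.04 + 286.35 = 3556.99
L = 3947.14 / 3556.99 × 100 = 110.9685
Paasche component (current-period weights):
ΣP(1997)Q(1997) = 2.03×275 + 19.58×141 + 9.94×71 + 1.15×287 = 558.25 + 2760.78 + 705.74 + 330.05 = 4354.82
ΣP(1997)Q(1996) = 2.03×347 + 19.58×112 + 9.94×66 + 1.15×249 = 704.41 + 2192.96 + 656.04 + 286.35 = 3839.76
P = 4354.82 / 3839.76 × 100 = 113.4139
Fisher = √(L × P) = √(110.9685 × 113.4139) = 112.1845

112.18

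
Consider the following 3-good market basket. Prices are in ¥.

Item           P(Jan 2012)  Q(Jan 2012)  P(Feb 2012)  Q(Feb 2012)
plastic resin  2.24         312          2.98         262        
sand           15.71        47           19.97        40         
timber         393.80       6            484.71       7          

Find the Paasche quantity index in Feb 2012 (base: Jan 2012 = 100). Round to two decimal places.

Paasche quantity index uses current-period prices as weights.
ΣP(Feb 2012)·Q(Feb 2012) = 2.98×262 + 19.97×40 + 484.71×7 = 780.76 + 798.8 + 3392.97 = 4972.53
ΣP(Feb 2012)·Q(Jan 2012) = 2.98×312 + 19.97×47 + 484.71×6 = 929.76 + 938.59 + 2908.26 = 4776.61
Index = 4972.53 / 4776.61 × 100 = 104.1017

104.10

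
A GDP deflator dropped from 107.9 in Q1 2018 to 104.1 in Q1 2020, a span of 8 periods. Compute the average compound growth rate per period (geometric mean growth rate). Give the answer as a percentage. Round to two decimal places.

-0.45%

Growth factor = (104.1/107.9)^(1/8) = (0.964782)^(1/8) = 0.995528
Growth rate = 0.995528 − 1 = -0.004472 = -0.4472%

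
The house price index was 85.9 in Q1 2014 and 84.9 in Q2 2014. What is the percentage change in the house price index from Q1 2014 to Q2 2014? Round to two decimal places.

-1.16%

Change = (84.9 − 85.9) / 85.9 × 100
       = -1.0 / 85.9 × 100 = -1.1641%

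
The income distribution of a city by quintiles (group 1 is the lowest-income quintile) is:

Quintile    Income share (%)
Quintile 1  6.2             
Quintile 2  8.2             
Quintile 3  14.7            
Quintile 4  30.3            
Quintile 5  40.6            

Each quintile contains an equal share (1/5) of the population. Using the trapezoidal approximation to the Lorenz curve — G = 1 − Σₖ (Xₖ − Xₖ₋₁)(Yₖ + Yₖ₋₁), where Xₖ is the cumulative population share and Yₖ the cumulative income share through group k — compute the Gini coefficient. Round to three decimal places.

Cumulative income shares Yₖ: 0.0620, 0.1440, 0.2910, 0.5940, 1.0000
Σ (Xₖ−Xₖ₋₁)(Yₖ+Yₖ₋₁) = (1/5)(0.0620+0.0000) + (1/5)(0.1440+0.0620) + (1/5)(0.2910+0.1440) + (1/5)(0.5940+0.2910) + (1/5)(1.0000+0.5940)
  = 0.0124 + 0.0412 + 0.0870 + 0.1770 + 0.3188 = 0.6364
G = 1 − 0.6364 = 0.3636

0.364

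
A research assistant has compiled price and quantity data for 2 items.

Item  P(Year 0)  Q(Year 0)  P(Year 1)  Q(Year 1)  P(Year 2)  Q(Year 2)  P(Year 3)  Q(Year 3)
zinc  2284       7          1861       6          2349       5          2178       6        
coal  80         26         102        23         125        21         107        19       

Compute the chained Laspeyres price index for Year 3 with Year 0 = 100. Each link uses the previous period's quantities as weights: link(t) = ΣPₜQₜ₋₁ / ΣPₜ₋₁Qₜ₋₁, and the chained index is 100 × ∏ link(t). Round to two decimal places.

99.63

Link Year 0→Year 1:
ΣP(Year 1)Q(Year 0) = 1861×7 + 102×26 = 13027 + 2652 = 15679
ΣP(Year 0)Q(Year 0) = 2284×7 + 80×26 = 15988 + 2080 = 18068
link = 15679/18068 = 0.867777
Link Year 1→Year 2:
ΣP(Year 2)Q(Year 1) = 2349×6 + 125×23 = 14094 + 2875 = 16969
ΣP(Year 1)Q(Year 1) = 1861×6 + 102×23 = 11166 + 2346 = 13512
link = 16969/13512 = 1.255847
Link Year 2→Year 3:
ΣP(Year 3)Q(Year 2) = 2178×5 + 107×21 = 10890 + 2247 = 13137
ΣP(Year 2)Q(Year 2) = 2349×5 + 125×21 = 11745 + 2625 = 14370
link = 13137/14370 = 0.914196
Chained index = 100 × 0.867777 × 1.255847 × 0.914196 = 99.6287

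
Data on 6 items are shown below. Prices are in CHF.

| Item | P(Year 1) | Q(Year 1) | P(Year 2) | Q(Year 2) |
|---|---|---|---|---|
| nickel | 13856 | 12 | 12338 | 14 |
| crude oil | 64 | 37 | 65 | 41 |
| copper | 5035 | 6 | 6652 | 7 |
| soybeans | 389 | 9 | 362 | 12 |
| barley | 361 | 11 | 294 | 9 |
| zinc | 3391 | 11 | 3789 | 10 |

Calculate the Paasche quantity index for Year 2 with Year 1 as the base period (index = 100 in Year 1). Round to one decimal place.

111.9

Paasche quantity index uses current-period prices as weights.
ΣP(Year 2)·Q(Year 2) = 12338×14 + 65×41 + 6652×7 + 362×12 + 294×9 + 3789×10 = 172732 + 2665 + 46564 + 4344 + 2646 + 37890 = 266841
ΣP(Year 2)·Q(Year 1) = 12338×12 + 65×37 + 6652×6 + 362×9 + 294×11 + 3789×11 = 148056 + 2405 + 39912 + 3258 + 3234 + 41679 = 238544
Index = 266841 / 238544 × 100 = 111.8624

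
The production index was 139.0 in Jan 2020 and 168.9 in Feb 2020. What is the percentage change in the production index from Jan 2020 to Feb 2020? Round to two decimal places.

Change = (168.9 − 139.0) / 139.0 × 100
       = 29.9 / 139.0 × 100 = 21.5108%

21.51%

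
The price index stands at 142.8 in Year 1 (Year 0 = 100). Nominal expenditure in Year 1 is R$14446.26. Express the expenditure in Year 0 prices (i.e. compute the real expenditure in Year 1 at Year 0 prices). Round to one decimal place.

10116.4

Real = Nominal ÷ (Index/100) = 14446.26 ÷ (142.8/100)
     = 14446.26 ÷ 1.428 = 10116.4286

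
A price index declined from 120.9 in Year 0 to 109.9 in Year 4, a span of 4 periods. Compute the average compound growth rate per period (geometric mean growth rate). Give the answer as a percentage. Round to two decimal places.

-2.36%

Growth factor = (109.9/120.9)^(1/4) = (0.909016)^(1/4) = 0.976434
Growth rate = 0.976434 − 1 = -0.023566 = -2.3566%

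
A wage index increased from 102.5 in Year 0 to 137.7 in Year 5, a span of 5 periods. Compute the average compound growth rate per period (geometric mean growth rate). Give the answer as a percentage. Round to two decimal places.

6.08%

Growth factor = (137.7/102.5)^(1/5) = (1.343415)^(1/5) = 1.060821
Growth rate = 1.060821 − 1 = 0.060821 = 6.0821%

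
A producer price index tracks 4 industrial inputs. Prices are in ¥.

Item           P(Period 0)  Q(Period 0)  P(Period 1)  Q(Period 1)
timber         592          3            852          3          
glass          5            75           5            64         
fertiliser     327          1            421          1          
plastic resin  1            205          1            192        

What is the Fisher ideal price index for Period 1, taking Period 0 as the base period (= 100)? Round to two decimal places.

133.00

Laspeyres component (base-period weights):
ΣP(Period 1)Q(Period 0) = 852×3 + 5×75 + 421×1 + 1×205 = 2556 + 375 + 421 + 205 = 3557
ΣP(Period 0)Q(Period 0) = 592×3 + 5×75 + 327×1 + 1×205 = 1776 + 375 + 327 + 205 = 2683
L = 3557 / 2683 × 100 = 132.5755
Paasche component (current-period weights):
ΣP(Period 1)Q(Period 1) = 852×3 + 5×64 + 421×1 + 1×192 = 2556 + 320 + 421 + 192 = 3489
ΣP(Period 0)Q(Period 1) = 592×3 + 5×64 + 327×1 + 1×192 = 1776 + 320 + 327 + 192 = 2615
P = 3489 / 2615 × 100 = 133.4226
Fisher = √(L × P) = √(132.5755 × 133.4226) = 132.9983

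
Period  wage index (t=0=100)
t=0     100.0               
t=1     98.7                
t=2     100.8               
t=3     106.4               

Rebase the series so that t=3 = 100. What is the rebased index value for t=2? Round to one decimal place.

Rebased(t=2) = 100.8 / 106.4 × 100 = 94.7368

94.7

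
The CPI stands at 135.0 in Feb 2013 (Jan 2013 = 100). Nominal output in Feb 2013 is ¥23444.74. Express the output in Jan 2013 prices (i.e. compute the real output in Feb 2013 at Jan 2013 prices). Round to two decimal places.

Real = Nominal ÷ (Index/100) = 23444.74 ÷ (135.0/100)
     = 23444.74 ÷ 1.350 = 17366.4741

17366.47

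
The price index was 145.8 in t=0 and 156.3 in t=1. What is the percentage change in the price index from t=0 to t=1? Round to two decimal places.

7.20%

Change = (156.3 − 145.8) / 145.8 × 100
       = 10.5 / 145.8 × 100 = 7.2016%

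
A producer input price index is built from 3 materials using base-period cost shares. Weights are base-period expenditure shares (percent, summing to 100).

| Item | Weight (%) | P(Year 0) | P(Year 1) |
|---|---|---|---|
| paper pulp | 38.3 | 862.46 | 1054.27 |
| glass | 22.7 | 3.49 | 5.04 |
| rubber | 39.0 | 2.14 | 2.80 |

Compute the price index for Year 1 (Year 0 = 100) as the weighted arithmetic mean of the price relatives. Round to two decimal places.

130.63

paper pulp: 38.3 × (1054.27/862.46) = 38.3 × 1.222399 = 46.8179
glass: 22.7 × (5.04/3.49) = 22.7 × 1.444126 = 32.7817
rubber: 39.0 × (2.80/2.14) = 39.0 × 1.308411 = 51.0280
Index = Σ wᵢ·(p₁ᵢ/p₀ᵢ) = 46.8179 + 32.7817 + 51.0280 = 130.6276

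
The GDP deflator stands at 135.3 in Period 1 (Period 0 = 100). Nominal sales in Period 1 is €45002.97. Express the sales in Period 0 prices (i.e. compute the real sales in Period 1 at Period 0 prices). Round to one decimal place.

Real = Nominal ÷ (Index/100) = 45002.97 ÷ (135.3/100)
     = 45002.97 ÷ 1.353 = 33261.6186

33261.6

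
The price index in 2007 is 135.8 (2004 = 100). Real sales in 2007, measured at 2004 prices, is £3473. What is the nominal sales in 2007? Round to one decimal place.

Nominal = Real × (Index/100) = 3473 × (135.8/100)
        = 3473 × 1.358 = 4716.3340

4716.3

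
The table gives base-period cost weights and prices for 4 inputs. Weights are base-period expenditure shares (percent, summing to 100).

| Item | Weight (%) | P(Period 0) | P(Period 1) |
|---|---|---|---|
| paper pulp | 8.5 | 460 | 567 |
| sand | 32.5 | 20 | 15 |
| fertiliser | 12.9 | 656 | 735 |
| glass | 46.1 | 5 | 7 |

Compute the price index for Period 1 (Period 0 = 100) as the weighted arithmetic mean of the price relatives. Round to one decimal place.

113.8

paper pulp: 8.5 × (567/460) = 8.5 × 1.232609 = 10.4772
sand: 32.5 × (15/20) = 32.5 × 0.750000 = 24.3750
fertiliser: 12.9 × (735/656) = 12.9 × 1.120427 = 14.4535
glass: 46.1 × (7/5) = 46.1 × 1.400000 = 64.5400
Index = Σ wᵢ·(p₁ᵢ/p₀ᵢ) = 10.4772 + 24.3750 + 14.4535 + 64.5400 = 113.8457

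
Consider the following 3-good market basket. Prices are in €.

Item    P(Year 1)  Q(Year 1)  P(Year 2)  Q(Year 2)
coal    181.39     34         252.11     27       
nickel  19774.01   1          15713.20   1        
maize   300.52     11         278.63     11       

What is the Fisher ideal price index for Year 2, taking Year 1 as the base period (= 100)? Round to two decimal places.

92.48

Laspeyres component (base-period weights):
ΣP(Year 2)Q(Year 1) = 252.11×34 + 15713.20×1 + 278.63×11 = 8571.74 + 15713.2 + 3064.93 = 27349.87
ΣP(Year 1)Q(Year 1) = 181.39×34 + 19774.01×1 + 300.52×11 = 6167.26 + 19774.01 + 3305.72 = 29246.99
L = 27349.87 / 29246.99 × 100 = 93.5135
Paasche component (current-period weights):
ΣP(Year 2)Q(Year 2) = 252.11×27 + 15713.20×1 + 278.63×11 = 6806.97 + 15713.2 + 3064.93 = 25585.1
ΣP(Year 1)Q(Year 2) = 181.39×27 + 19774.01×1 + 300.52×11 = 4897.53 + 19774.01 + 3305.72 = 27977.26
P = 25585.1 / 27977.26 × 100 = 91.4496
Fisher = √(L × P) = √(93.5135 × 91.4496) = 92.4758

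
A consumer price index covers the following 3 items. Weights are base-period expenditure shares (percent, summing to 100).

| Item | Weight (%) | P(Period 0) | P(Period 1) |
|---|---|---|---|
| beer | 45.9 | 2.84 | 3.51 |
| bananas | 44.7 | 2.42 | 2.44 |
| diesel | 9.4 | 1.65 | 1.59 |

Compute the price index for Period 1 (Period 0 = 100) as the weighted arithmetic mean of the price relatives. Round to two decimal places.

beer: 45.9 × (3.51/2.84) = 45.9 × 1.235915 = 56.7285
bananas: 44.7 × (2.44/2.42) = 44.7 × 1.008264 = 45.0694
diesel: 9.4 × (1.59/1.65) = 9.4 × 0.963636 = 9.0582
Index = Σ wᵢ·(p₁ᵢ/p₀ᵢ) = 56.7285 + 45.0694 + 9.0582 = 110.8561

110.86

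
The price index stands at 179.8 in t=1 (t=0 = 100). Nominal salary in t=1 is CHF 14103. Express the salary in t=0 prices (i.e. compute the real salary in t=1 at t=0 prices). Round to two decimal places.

7843.72

Real = Nominal ÷ (Index/100) = 14103 ÷ (179.8/100)
     = 14103 ÷ 1.798 = 7843.7152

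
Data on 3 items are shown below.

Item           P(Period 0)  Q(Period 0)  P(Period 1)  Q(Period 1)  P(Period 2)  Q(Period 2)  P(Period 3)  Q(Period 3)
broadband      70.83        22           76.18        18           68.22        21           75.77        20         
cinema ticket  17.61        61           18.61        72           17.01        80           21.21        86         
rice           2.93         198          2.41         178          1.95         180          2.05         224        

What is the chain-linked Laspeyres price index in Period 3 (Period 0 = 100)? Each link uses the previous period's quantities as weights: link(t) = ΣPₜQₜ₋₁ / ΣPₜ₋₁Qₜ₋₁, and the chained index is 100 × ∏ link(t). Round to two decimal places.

106.14

Link Period 0→Period 1:
ΣP(Period 1)Q(Period 0) = 76.18×22 + 18.61×61 + 2.41×198 = 1675.96 + 1135.21 + 477.18 = 3288.35
ΣP(Period 0)Q(Period 0) = 70.83×22 + 17.61×61 + 2.93×198 = 1558.26 + 1074.21 + 580.14 = 3212.61
link = 3288.35/3212.61 = 1.023576
Link Period 1→Period 2:
ΣP(Period 2)Q(Period 1) = 68.22×18 + 17.01×72 + 1.95×178 = 1227.96 + 1224.72 + 347.1 = 2799.78
ΣP(Period 1)Q(Period 1) = 76.18×18 + 18.61×72 + 2.41×178 = 1371.24 + 1339.92 + 428.98 = 3140.14
link = 2799.78/3140.14 = 0.891610
Link Period 2→Period 3:
ΣP(Period 3)Q(Period 2) = 75.77×21 + 21.21×80 + 2.05×180 = 1591.17 + 1696.8 + 369 = 3656.97
ΣP(Period 2)Q(Period 2) = 68.22×21 + 17.01×80 + 1.95×180 = 1432.62 + 1360.8 + 351 = 3144.42
link = 3656.97/3144.42 = 1.163003
Chained index = 100 × 1.023576 × 0.891610 × 1.163003 = 106.1392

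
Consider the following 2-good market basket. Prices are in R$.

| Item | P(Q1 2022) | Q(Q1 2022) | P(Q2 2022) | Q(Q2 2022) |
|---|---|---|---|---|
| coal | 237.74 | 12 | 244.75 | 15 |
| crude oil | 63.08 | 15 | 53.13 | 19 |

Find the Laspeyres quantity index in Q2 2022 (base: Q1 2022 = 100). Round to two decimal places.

Laspeyres quantity index uses base-period prices as weights.
ΣP(Q1 2022)·Q(Q2 2022) = 237.74×15 + 63.08×19 = 3566.1 + 1198.52 = 4764.62
ΣP(Q1 2022)·Q(Q1 2022) = 237.74×12 + 63.08×15 = 2852.88 + 946.2 = 3799.08
Index = 4764.62 / 3799.08 × 100 = 125.4151

125.42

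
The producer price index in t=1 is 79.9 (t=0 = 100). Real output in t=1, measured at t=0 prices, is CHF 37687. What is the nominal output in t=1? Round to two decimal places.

Nominal = Real × (Index/100) = 37687 × (79.9/100)
        = 37687 × 0.799 = 30111.9130

30111.91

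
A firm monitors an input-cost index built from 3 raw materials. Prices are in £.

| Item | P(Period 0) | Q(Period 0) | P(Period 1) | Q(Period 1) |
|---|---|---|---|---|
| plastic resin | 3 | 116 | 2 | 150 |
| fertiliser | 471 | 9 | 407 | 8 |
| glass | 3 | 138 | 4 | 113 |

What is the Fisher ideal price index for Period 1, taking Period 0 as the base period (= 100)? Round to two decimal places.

88.44

Laspeyres component (base-period weights):
ΣP(Period 1)Q(Period 0) = 2×116 + 407×9 + 4×138 = 232 + 3663 + 552 = 4447
ΣP(Period 0)Q(Period 0) = 3×116 + 471×9 + 3×138 = 348 + 4239 + 414 = 5001
L = 4447 / 5001 × 100 = 88.9222
Paasche component (current-period weights):
ΣP(Period 1)Q(Period 1) = 2×150 + 407×8 + 4×113 = 300 + 3256 + 452 = 4008
ΣP(Period 0)Q(Period 1) = 3×150 + 471×8 + 3×113 = 450 + 3768 + 339 = 4557
P = 4008 / 4557 × 100 = 87.9526
Fisher = √(L × P) = √(88.9222 × 87.9526) = 88.4361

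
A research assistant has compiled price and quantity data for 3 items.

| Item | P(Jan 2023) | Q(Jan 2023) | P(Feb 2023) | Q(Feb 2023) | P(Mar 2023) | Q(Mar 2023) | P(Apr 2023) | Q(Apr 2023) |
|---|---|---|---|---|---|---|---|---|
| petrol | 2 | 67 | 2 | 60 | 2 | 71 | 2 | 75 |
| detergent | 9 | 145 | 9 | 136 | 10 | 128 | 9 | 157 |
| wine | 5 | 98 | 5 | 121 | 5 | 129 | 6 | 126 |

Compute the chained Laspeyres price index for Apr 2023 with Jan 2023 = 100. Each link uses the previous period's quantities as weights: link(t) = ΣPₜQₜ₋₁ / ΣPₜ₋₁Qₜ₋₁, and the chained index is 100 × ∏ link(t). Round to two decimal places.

Link Jan 2023→Feb 2023:
ΣP(Feb 2023)Q(Jan 2023) = 2×67 + 9×145 + 5×98 = 134 + 1305 + 490 = 1929
ΣP(Jan 2023)Q(Jan 2023) = 2×67 + 9×145 + 5×98 = 134 + 1305 + 490 = 1929
link = 1929/1929 = 1.000000
Link Feb 2023→Mar 2023:
ΣP(Mar 2023)Q(Feb 2023) = 2×60 + 10×136 + 5×121 = 120 + 1360 + 605 = 2085
ΣP(Feb 2023)Q(Feb 2023) = 2×60 + 9×136 + 5×121 = 120 + 1224 + 605 = 1949
link = 2085/1949 = 1.069779
Link Mar 2023→Apr 2023:
ΣP(Apr 2023)Q(Mar 2023) = 2×71 + 9×128 + 6×129 = 142 + 1152 + 774 = 2068
ΣP(Mar 2023)Q(Mar 2023) = 2×71 + 10×128 + 5×129 = 142 + 1280 + 645 = 2067
link = 2068/2067 = 1.000484
Chained index = 100 × 1.000000 × 1.069779 × 1.000484 = 107.0297

107.03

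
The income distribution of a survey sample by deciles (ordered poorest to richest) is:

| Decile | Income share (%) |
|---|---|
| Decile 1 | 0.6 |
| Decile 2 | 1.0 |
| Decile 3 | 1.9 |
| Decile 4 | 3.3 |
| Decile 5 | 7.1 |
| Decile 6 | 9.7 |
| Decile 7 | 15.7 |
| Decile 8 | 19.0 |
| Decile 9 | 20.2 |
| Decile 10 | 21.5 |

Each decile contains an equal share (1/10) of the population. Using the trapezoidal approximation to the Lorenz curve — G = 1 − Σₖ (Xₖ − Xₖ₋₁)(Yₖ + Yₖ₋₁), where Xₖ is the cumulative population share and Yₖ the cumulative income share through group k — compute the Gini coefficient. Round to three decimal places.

0.448

Cumulative income shares Yₖ: 0.0060, 0.0160, 0.0350, 0.0680, 0.1390, 0.2360, 0.3930, 0.5830, 0.7850, 1.0000
Σ (Xₖ−Xₖ₋₁)(Yₖ+Yₖ₋₁) = (1/10)(0.0060+0.0000) + (1/10)(0.0160+0.0060) + (1/10)(0.0350+0.0160) + (1/10)(0.0680+0.0350) + (1/10)(0.1390+0.0680) + (1/10)(0.2360+0.1390) + (1/10)(0.3930+0.2360) + (1/10)(0.5830+0.3930) + (1/10)(0.7850+0.5830) + (1/10)(1.0000+0.7850)
  = 0.0006 + 0.0022 + 0.0051 + 0.0103 + 0.0207 + 0.0375 + 0.0629 + 0.0976 + 0.1368 + 0.1785 = 0.5522
G = 1 − 0.5522 = 0.4478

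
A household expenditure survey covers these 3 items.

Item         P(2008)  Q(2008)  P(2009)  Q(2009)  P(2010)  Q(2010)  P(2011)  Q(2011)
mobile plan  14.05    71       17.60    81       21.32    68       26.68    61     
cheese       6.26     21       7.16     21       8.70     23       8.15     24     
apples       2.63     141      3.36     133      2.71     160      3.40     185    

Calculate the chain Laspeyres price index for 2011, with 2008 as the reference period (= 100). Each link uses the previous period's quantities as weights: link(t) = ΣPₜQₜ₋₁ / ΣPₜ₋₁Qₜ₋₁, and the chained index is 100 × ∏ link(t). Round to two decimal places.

171.30

Link 2008→2009:
ΣP(2009)Q(2008) = 17.60×71 + 7.16×21 + 3.36×141 = 1249.6 + 150.36 + 473.76 = 1873.72
ΣP(2008)Q(2008) = 14.05×71 + 6.26×21 + 2.63×141 = 997.55 + 131.46 + 370.83 = 1499.84
link = 1873.72/1499.84 = 1.249280
Link 2009→2010:
ΣP(2010)Q(2009) = 21.32×81 + 8.70×21 + 2.71×133 = 1726.92 + 182.7 + 360.43 = 2270.05
ΣP(2009)Q(2009) = 17.60×81 + 7.16×21 + 3.36×133 = 1425.6 + 150.36 + 446.88 = 2022.84
link = 2270.05/2022.84 = 1.122209
Link 2010→2011:
ΣP(2011)Q(2010) = 26.68×68 + 8.15×23 + 3.40×160 = 1814.24 + 187.45 + 544 = 2545.69
ΣP(2010)Q(2010) = 21.32×68 + 8.70×23 + 2.71×160 = 1449.76 + 200.1 + 433.6 = 2083.46
link = 2545.69/2083.46 = 1.221857
Chained index = 100 × 1.249280 × 1.122209 × 1.221857 = 171.2987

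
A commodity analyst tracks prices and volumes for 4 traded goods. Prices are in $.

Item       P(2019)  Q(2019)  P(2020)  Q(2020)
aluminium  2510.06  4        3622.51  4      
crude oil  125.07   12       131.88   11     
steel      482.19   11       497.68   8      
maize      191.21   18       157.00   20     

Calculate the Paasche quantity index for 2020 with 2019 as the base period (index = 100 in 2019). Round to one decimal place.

Paasche quantity index uses current-period prices as weights.
ΣP(2020)·Q(2020) = 3622.51×4 + 131.88×11 + 497.68×8 + 157.00×20 = 14490.04 + 1450.68 + 3981.44 + 3140 = 23062.16
ΣP(2020)·Q(2019) = 3622.51×4 + 131.88×12 + 497.68×11 + 157.00×18 = 14490.04 + 1582.56 + 5474.48 + 2826 = 24373.08
Index = 23062.16 / 24373.08 × 100 = 94.6214

94.6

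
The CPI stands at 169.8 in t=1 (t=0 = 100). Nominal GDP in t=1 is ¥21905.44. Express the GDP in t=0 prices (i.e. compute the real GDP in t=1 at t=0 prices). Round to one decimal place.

12900.7

Real = Nominal ÷ (Index/100) = 21905.44 ÷ (169.8/100)
     = 21905.44 ÷ 1.698 = 12900.7303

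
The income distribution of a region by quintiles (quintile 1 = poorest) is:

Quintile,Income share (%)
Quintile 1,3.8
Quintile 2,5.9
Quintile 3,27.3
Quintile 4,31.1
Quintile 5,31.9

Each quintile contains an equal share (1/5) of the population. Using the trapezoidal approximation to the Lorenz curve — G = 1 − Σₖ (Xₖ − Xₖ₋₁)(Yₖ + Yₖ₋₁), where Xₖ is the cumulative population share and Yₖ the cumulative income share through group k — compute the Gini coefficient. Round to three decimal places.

0.326

Cumulative income shares Yₖ: 0.0380, 0.0970, 0.3700, 0.6810, 1.0000
Σ (Xₖ−Xₖ₋₁)(Yₖ+Yₖ₋₁) = (1/5)(0.0380+0.0000) + (1/5)(0.0970+0.0380) + (1/5)(0.3700+0.0970) + (1/5)(0.6810+0.3700) + (1/5)(1.0000+0.6810)
  = 0.0076 + 0.0270 + 0.0934 + 0.2102 + 0.3362 = 0.6744
G = 1 − 0.6744 = 0.3256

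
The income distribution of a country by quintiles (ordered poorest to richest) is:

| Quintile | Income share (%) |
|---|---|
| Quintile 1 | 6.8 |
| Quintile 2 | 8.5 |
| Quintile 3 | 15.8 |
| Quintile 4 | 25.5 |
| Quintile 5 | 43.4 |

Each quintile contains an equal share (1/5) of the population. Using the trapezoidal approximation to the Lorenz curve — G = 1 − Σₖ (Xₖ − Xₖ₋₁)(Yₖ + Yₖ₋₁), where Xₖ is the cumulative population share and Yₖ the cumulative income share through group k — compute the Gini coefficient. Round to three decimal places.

0.361

Cumulative income shares Yₖ: 0.0680, 0.1530, 0.3110, 0.5660, 1.0000
Σ (Xₖ−Xₖ₋₁)(Yₖ+Yₖ₋₁) = (1/5)(0.0680+0.0000) + (1/5)(0.1530+0.0680) + (1/5)(0.3110+0.1530) + (1/5)(0.5660+0.3110) + (1/5)(1.0000+0.5660)
  = 0.0136 + 0.0442 + 0.0928 + 0.1754 + 0.3132 = 0.6392
G = 1 − 0.6392 = 0.3608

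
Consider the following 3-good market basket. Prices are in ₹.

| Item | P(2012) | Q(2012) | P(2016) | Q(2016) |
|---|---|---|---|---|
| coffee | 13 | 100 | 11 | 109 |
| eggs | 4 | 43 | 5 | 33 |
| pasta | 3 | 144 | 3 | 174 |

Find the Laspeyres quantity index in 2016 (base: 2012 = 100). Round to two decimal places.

108.77

Laspeyres quantity index uses base-period prices as weights.
ΣP(2012)·Q(2016) = 13×109 + 4×33 + 3×174 = 1417 + 132 + 522 = 2071
ΣP(2012)·Q(2012) = 13×100 + 4×43 + 3×144 = 1300 + 172 + 432 = 1904
Index = 2071 / 1904 × 100 = 108.7710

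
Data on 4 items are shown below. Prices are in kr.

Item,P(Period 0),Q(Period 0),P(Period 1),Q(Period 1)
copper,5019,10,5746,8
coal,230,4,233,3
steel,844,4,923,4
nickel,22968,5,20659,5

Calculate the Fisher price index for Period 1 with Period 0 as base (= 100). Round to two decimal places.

Laspeyres component (base-period weights):
ΣP(Period 1)Q(Period 0) = 5746×10 + 233×4 + 923×4 + 20659×5 = 57460 + 932 + 3692 + 103295 = 165379
ΣP(Period 0)Q(Period 0) = 5019×10 + 230×4 + 844×4 + 22968×5 = 50190 + 920 + 3376 + 114840 = 169326
L = 165379 / 169326 × 100 = 97.6690
Paasche component (current-period weights):
ΣP(Period 1)Q(Period 1) = 5746×8 + 233×3 + 923×4 + 20659×5 = 45968 + 699 + 3692 + 103295 = 153654
ΣP(Period 0)Q(Period 1) = 5019×8 + 230×3 + 844×4 + 22968×5 = 40152 + 690 + 3376 + 114840 = 159058
P = 153654 / 159058 × 100 = 96.6025
Fisher = √(L × P) = √(97.6690 × 96.6025) = 97.1343

97.13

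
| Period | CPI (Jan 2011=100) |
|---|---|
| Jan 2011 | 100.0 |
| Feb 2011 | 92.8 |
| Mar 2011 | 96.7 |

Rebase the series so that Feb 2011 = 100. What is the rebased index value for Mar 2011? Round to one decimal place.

104.2

Rebased(Mar 2011) = 96.7 / 92.8 × 100 = 104.2026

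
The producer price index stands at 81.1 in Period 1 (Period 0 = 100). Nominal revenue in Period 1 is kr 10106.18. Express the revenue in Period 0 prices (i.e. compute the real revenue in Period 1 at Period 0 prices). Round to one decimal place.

Real = Nominal ÷ (Index/100) = 10106.18 ÷ (81.1/100)
     = 10106.18 ÷ 0.811 = 12461.3810

12461.4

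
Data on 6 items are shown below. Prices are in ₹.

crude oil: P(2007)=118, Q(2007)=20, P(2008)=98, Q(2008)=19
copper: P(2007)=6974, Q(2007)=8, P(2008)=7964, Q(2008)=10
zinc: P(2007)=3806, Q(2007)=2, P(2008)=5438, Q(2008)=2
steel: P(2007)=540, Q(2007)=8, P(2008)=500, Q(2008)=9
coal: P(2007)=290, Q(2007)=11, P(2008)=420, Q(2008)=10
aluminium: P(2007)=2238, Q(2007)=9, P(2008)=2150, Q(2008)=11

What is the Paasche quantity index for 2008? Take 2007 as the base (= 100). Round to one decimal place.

119.3

Paasche quantity index uses current-period prices as weights.
ΣP(2008)·Q(2008) = 98×19 + 7964×10 + 5438×2 + 500×9 + 420×10 + 2150×11 = 1862 + 79640 + 10876 + 4500 + 4200 + 23650 = 124728
ΣP(2008)·Q(2007) = 98×20 + 7964×8 + 5438×2 + 500×8 + 420×11 + 2150×9 = 1960 + 63712 + 10876 + 4000 + 4620 + 19350 = 104518
Index = 124728 / 104518 × 100 = 119.3364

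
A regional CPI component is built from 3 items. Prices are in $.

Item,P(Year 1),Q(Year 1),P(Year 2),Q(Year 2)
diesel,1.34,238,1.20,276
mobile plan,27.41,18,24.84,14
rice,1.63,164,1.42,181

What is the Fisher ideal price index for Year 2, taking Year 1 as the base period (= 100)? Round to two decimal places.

89.35

Laspeyres component (base-period weights):
ΣP(Year 2)Q(Year 1) = 1.20×238 + 24.84×18 + 1.42×164 = 285.6 + 447.12 + 232.88 = 965.6
ΣP(Year 1)Q(Year 1) = 1.34×238 + 27.41×18 + 1.63×164 = 318.92 + 493.38 + 267.32 = 1079.62
L = 965.6 / 1079.62 × 100 = 89.4389
Paasche component (current-period weights):
ΣP(Year 2)Q(Year 2) = 1.20×276 + 24.84×14 + 1.42×181 = 331.2 + 347.76 + 257.02 = 935.98
ΣP(Year 1)Q(Year 2) = 1.34×276 + 27.41×14 + 1.63×181 = 369.84 + 383.74 + 295.03 = 1048.61
P = 935.98 / 1048.61 × 100 = 89.2591
Fisher = √(L × P) = √(89.4389 × 89.2591) = 89.3490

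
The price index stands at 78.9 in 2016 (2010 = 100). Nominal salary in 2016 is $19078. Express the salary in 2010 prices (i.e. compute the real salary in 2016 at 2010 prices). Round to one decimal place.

24180.0

Real = Nominal ÷ (Index/100) = 19078 ÷ (78.9/100)
     = 19078 ÷ 0.789 = 24179.9747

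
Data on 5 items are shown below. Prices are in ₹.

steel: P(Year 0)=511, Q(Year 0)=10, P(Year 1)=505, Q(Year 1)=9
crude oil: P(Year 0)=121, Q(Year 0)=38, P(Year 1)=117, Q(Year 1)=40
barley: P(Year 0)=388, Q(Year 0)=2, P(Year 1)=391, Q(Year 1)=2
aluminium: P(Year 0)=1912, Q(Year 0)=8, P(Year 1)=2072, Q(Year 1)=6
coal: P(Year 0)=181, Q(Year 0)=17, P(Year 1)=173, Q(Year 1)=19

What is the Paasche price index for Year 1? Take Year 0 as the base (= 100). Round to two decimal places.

102.39

Paasche price index uses current-period quantities as weights.
ΣP(Year 1)·Q(Year 1) = 505×9 + 117×40 + 391×2 + 2072×6 + 173×19 = 4545 + 4680 + 782 + 12432 + 3287 = 25726
ΣP(Year 0)·Q(Year 1) = 511×9 + 121×40 + 388×2 + 1912×6 + 181×19 = 4599 + 4840 + 776 + 11472 + 3439 = 25126
Index = 25726 / 25126 × 100 = 102.3880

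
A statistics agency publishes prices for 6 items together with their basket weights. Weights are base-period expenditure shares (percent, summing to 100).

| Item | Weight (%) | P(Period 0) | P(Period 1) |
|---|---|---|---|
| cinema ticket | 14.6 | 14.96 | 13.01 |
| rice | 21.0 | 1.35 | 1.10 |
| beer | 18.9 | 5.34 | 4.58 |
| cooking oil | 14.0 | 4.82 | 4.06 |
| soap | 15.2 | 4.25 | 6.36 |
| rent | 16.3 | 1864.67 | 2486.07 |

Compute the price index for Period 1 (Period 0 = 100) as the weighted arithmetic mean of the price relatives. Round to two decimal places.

cinema ticket: 14.6 × (13.01/14.96) = 14.6 × 0.869652 = 12.6969
rice: 21.0 × (1.10/1.35) = 21.0 × 0.814815 = 17.1111
beer: 18.9 × (4.58/5.34) = 18.9 × 0.857678 = 16.2101
cooking oil: 14.0 × (4.06/4.82) = 14.0 × 0.842324 = 11.7925
soap: 15.2 × (6.36/4.25) = 15.2 × 1.496471 = 22.7464
rent: 16.3 × (2486.07/1864.67) = 16.3 × 1.333249 = 21.7320
Index = Σ wᵢ·(p₁ᵢ/p₀ᵢ) = 12.6969 + 17.1111 + 16.2101 + 11.7925 + 22.7464 + 21.7320 = 102.2890

102.29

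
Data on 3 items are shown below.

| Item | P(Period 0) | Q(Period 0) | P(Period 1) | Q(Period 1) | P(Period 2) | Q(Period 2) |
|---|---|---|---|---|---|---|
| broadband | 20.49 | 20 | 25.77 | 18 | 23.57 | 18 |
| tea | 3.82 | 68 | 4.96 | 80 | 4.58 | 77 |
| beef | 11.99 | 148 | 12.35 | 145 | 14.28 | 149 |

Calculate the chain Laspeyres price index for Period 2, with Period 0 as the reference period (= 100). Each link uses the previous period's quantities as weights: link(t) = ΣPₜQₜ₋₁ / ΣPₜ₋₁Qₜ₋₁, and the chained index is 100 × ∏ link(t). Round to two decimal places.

118.35

Link Period 0→Period 1:
ΣP(Period 1)Q(Period 0) = 25.77×20 + 4.96×68 + 12.35×148 = 515.4 + 337.28 + 1827.8 = 2680.48
ΣP(Period 0)Q(Period 0) = 20.49×20 + 3.82×68 + 11.99×148 = 409.8 + 259.76 + 1774.52 = 2444.08
link = 2680.48/2444.08 = 1.096724
Link Period 1→Period 2:
ΣP(Period 2)Q(Period 1) = 23.57×18 + 4.58×80 + 14.28×145 = 424.26 + 366.4 + 2070.6 = 2861.26
ΣP(Period 1)Q(Period 1) = 25.77×18 + 4.96×80 + 12.35×145 = 463.86 + 396.8 + 1790.75 = 2651.41
link = 2861.26/2651.41 = 1.079147
Chained index = 100 × 1.096724 × 1.079147 = 118.3525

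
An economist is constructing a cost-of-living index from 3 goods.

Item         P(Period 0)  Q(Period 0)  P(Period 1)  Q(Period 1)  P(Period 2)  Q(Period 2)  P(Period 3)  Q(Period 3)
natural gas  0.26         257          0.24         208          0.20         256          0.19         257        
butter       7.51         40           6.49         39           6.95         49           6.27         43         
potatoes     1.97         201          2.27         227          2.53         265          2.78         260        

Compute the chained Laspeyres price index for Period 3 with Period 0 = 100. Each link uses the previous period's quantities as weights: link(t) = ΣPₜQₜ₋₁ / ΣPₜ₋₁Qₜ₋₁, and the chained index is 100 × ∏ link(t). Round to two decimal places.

113.58

Link Period 0→Period 1:
ΣP(Period 1)Q(Period 0) = 0.24×257 + 6.49×40 + 2.27×201 = 61.68 + 259.6 + 456.27 = 777.55
ΣP(Period 0)Q(Period 0) = 0.26×257 + 7.51×40 + 1.97×201 = 66.82 + 300.4 + 395.97 = 763.19
link = 777.55/763.19 = 1.018816
Link Period 1→Period 2:
ΣP(Period 2)Q(Period 1) = 0.20×208 + 6.95×39 + 2.53×227 = 41.6 + 271.05 + 574.31 = 886.96
ΣP(Period 1)Q(Period 1) = 0.24×208 + 6.49×39 + 2.27×227 = 49.92 + 253.11 + 515.29 = 818.32
link = 886.96/818.32 = 1.083879
Link Period 2→Period 3:
ΣP(Period 3)Q(Period 2) = 0.19×256 + 6.27×49 + 2.78×265 = 48.64 + 307.23 + 736.7 = 1092.57
ΣP(Period 2)Q(Period 2) = 0.20×256 + 6.95×49 + 2.53×265 = 51.2 + 340.55 + 670.45 = 1062.2
link = 1092.57/1062.2 = 1.028592
Chained index = 100 × 1.018816 × 1.083879 × 1.028592 = 113.5846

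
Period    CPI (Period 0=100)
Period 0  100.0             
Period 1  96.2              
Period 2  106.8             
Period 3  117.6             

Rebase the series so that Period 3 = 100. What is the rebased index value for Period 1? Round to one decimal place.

Rebased(Period 1) = 96.2 / 117.6 × 100 = 81.8027

81.8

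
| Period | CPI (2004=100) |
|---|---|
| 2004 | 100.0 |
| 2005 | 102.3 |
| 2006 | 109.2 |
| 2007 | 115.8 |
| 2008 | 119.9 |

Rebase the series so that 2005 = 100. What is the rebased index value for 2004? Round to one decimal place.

97.8

Rebased(2004) = 100.0 / 102.3 × 100 = 97.7517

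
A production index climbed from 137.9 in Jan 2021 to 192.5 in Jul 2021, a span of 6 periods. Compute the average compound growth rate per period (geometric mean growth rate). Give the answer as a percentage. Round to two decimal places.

Growth factor = (192.5/137.9)^(1/6) = (1.395939)^(1/6) = 1.057169
Growth rate = 1.057169 − 1 = 0.057169 = 5.7169%

5.72%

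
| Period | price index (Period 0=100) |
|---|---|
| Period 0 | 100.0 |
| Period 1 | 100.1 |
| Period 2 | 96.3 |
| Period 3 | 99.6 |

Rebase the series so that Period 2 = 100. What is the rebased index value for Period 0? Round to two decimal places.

103.84

Rebased(Period 0) = 100.0 / 96.3 × 100 = 103.8422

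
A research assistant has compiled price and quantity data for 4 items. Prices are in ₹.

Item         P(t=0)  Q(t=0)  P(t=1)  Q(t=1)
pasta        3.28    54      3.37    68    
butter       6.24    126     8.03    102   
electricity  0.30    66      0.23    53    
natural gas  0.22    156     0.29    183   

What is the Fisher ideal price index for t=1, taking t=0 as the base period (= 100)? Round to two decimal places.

Laspeyres component (base-period weights):
ΣP(t=1)Q(t=0) = 3.37×54 + 8.03×126 + 0.23×66 + 0.29×156 = 181.98 + 1011.78 + 15.18 + 45.24 = 1254.18
ΣP(t=0)Q(t=0) = 3.28×54 + 6.24×126 + 0.30×66 + 0.22×156 = 177.12 + 786.24 + 19.8 + 34.32 = 1017.48
L = 1254.18 / 1017.48 × 100 = 123.2634
Paasche component (current-period weights):
ΣP(t=1)Q(t=1) = 3.37×68 + 8.03×102 + 0.23×53 + 0.29×183 = 229.16 + 819.06 + 12.19 + 53.07 = 1113.48
ΣP(t=0)Q(t=1) = 3.28×68 + 6.24×102 + 0.30×53 + 0.22×183 = 223.04 + 636.48 + 15.9 + 40.26 = 915.68
P = 1113.48 / 915.68 × 100 = 121.6014
Fisher = √(L × P) = √(123.2634 × 121.6014) = 122.4296

122.43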